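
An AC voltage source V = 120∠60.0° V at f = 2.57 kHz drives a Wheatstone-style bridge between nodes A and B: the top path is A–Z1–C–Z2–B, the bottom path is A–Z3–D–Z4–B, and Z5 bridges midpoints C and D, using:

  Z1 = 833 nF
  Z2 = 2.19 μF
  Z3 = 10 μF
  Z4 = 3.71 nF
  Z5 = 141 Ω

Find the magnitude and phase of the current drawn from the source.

Step 1 — Angular frequency: ω = 2π·f = 2π·2570 = 1.615e+04 rad/s.
Step 2 — Component impedances:
  Z1: Z = 1/(jωC) = -j/(ω·C) = 0 - j74.34 Ω
  Z2: Z = 1/(jωC) = -j/(ω·C) = 0 - j28.28 Ω
  Z3: Z = 1/(jωC) = -j/(ω·C) = 0 - j6.193 Ω
  Z4: Z = 1/(jωC) = -j/(ω·C) = 0 - j1.669e+04 Ω
  Z5: Z = R = 141 Ω
Step 3 — Bridge requires nodal analysis (the Z5 bridge couples midpoints C and D, so the two paths cannot be reduced to a simple series/parallel combination). Setting node B to ground and injecting 1 A at node A, the 3-node admittance system at A, C, D solves to V_A = Z_AB = 29.23 - j85.38 Ω = 90.24∠-71.1° Ω.
Step 4 — Source phasor: V = 120∠60.0° V = 60 + j103.9 V.
Step 5 — Ohm's law: I = V / Z_total = (60 + j103.9) / (29.23 - j85.38) = -0.8741 + j1.002 A.
Step 6 — Convert to polar: |I| = 1.33 A, ∠I = 131.1°.

I = 1.33∠131.1° A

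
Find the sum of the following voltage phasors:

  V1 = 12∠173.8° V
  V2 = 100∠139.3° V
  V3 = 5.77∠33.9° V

Step 1 — Convert each phasor to rectangular form:
  V1 = 12·(cos(173.8°) + j·sin(173.8°)) = -11.93 + j1.296 V
  V2 = 100·(cos(139.3°) + j·sin(139.3°)) = -75.81 + j65.21 V
  V3 = 5.77·(cos(33.9°) + j·sin(33.9°)) = 4.789 + j3.218 V
Step 2 — Sum components: V_total = -82.95 + j69.72 V.
Step 3 — Convert to polar: |V_total| = 108.4 V, ∠V_total = 140.0°.

V_total = 108.4∠140.0° V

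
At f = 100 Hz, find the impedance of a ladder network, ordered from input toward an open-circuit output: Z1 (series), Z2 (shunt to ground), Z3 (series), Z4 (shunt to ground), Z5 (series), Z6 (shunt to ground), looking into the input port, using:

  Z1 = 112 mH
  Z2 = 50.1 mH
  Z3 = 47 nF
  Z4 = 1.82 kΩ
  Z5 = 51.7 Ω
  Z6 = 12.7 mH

Step 1 — Angular frequency: ω = 2π·f = 2π·100 = 628.3 rad/s.
Step 2 — Component impedances:
  Z1: Z = jωL = j·628.3·0.112 = 0 + j70.37 Ω
  Z2: Z = jωL = j·628.3·0.0501 = 0 + j31.48 Ω
  Z3: Z = 1/(jωC) = -j/(ω·C) = 0 - j3.386e+04 Ω
  Z4: Z = R = 1820 Ω
  Z5: Z = R = 51.7 Ω
  Z6: Z = jωL = j·628.3·0.0127 = 0 + j7.98 Ω
Step 3 — Ladder network (open output): work backward from the far end, alternating series and parallel combinations. Z_in = 4.357e-05 + j101.9 Ω = 101.9∠90.0° Ω.

Z = 4.357e-05 + j101.9 Ω = 101.9∠90.0° Ω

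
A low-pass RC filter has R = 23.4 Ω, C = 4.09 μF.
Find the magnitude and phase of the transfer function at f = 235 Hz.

Step 1 — Angular frequency: ω = 2π·235 = 1477 rad/s.
Step 2 — Transfer function: H(jω) = 1/(1 + jωRC).
Step 3 — Denominator: 1 + jωRC = 1 + j·1477·23.4·4.09e-06 = 1 + j0.1413.
Step 4 — H = 0.9804 - j0.1385.
Step 5 — Magnitude: |H| = 0.9902 (-0.1 dB); phase: φ = -8.0°.

|H| = 0.9902 (-0.1 dB), φ = -8.0°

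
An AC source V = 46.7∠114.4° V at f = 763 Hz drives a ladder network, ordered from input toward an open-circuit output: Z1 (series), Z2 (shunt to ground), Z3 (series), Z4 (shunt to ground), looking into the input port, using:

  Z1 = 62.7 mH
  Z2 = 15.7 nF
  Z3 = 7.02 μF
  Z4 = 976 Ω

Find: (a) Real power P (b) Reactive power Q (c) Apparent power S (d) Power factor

Step 1 — Angular frequency: ω = 2π·f = 2π·763 = 4794 rad/s.
Step 2 — Component impedances:
  Z1: Z = jωL = j·4794·0.0627 = 0 + j300.6 Ω
  Z2: Z = 1/(jωC) = -j/(ω·C) = 0 - j1.329e+04 Ω
  Z3: Z = 1/(jωC) = -j/(ω·C) = 0 - j29.71 Ω
  Z4: Z = R = 976 Ω
Step 3 — Ladder network (open output): work backward from the far end, alternating series and parallel combinations. Z_in = 966.5 + j200.1 Ω = 987∠11.7° Ω.
Step 4 — Source phasor: V = 46.7∠114.4° V = -19.29 + j42.53 V.
Step 5 — Current: I = V / Z = -0.0104 + j0.04616 A = 0.04732∠102.7° A.
Step 6 — Complex power: S = V·I* = 2.164 + j0.448 VA.
Step 7 — Real power: P = Re(S) = 2.164 W.
Step 8 — Reactive power: Q = Im(S) = 0.448 VAR.
Step 9 — Apparent power: |S| = 2.21 VA.
Step 10 — Power factor: PF = P/|S| = 0.9792 (lagging).

(a) P = 2.164 W  (b) Q = 0.448 VAR  (c) S = 2.21 VA  (d) PF = 0.9792 (lagging)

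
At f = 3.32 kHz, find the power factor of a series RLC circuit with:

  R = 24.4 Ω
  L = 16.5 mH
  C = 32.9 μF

Step 1 — Angular frequency: ω = 2π·f = 2π·3320 = 2.086e+04 rad/s.
Step 2 — Component impedances:
  R: Z = R = 24.4 Ω
  L: Z = jωL = j·2.086e+04·0.0165 = 0 + j344.2 Ω
  C: Z = 1/(jωC) = -j/(ω·C) = 0 - j1.457 Ω
Step 3 — Series combination: Z_total = R + L + C = 24.4 + j342.7 Ω = 343.6∠85.9° Ω.
Step 4 — Power factor: PF = cos(φ) = Re(Z)/|Z| = 24.4/343.6 = 0.07101.
Step 5 — Type: Im(Z) = 342.7 ⇒ lagging (phase φ = 85.9°).

PF = 0.07101 (lagging, φ = 85.9°)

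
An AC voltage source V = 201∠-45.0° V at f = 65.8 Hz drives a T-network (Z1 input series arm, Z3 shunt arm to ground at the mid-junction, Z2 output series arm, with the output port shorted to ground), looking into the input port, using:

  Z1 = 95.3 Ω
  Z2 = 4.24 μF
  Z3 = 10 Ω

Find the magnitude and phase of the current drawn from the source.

Step 1 — Angular frequency: ω = 2π·f = 2π·65.8 = 413.4 rad/s.
Step 2 — Component impedances:
  Z1: Z = R = 95.3 Ω
  Z2: Z = 1/(jωC) = -j/(ω·C) = 0 - j570.5 Ω
  Z3: Z = R = 10 Ω
Step 3 — With the output port shorted to ground, the output series arm Z2 runs from the junction to ground; the shunt arm Z3 also runs from the junction to ground. They appear in parallel: Z3 || Z2 = 9.997 - j0.1752 Ω.
Step 4 — Series with input arm Z1: Z_in = Z1 + (Z3 || Z2) = 105.3 - j0.1752 Ω = 105.3∠-0.1° Ω.
Step 5 — Source phasor: V = 201∠-45.0° V = 142.1 - j142.1 V.
Step 6 — Ohm's law: I = V / Z_total = (142.1 - j142.1) / (105.3 - j0.1752) = 1.352 - j1.348 A.
Step 7 — Convert to polar: |I| = 1.909 A, ∠I = -44.9°.

I = 1.909∠-44.9° A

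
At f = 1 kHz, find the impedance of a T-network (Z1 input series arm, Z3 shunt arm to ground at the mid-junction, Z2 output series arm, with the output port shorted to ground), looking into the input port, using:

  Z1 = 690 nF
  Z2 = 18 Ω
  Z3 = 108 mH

Step 1 — Angular frequency: ω = 2π·f = 2π·1000 = 6283 rad/s.
Step 2 — Component impedances:
  Z1: Z = 1/(jωC) = -j/(ω·C) = 0 - j230.7 Ω
  Z2: Z = R = 18 Ω
  Z3: Z = jωL = j·6283·0.108 = 0 + j678.6 Ω
Step 3 — With the output port shorted to ground, the output series arm Z2 runs from the junction to ground; the shunt arm Z3 also runs from the junction to ground. They appear in parallel: Z3 || Z2 = 17.99 + j0.4771 Ω.
Step 4 — Series with input arm Z1: Z_in = Z1 + (Z3 || Z2) = 17.99 - j230.2 Ω = 230.9∠-85.5° Ω.

Z = 17.99 - j230.2 Ω = 230.9∠-85.5° Ω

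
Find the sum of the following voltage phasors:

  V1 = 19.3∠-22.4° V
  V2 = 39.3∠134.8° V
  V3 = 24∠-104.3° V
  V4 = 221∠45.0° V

Step 1 — Convert each phasor to rectangular form:
  V1 = 19.3·(cos(-22.4°) + j·sin(-22.4°)) = 17.84 - j7.355 V
  V2 = 39.3·(cos(134.8°) + j·sin(134.8°)) = -27.69 + j27.89 V
  V3 = 24·(cos(-104.3°) + j·sin(-104.3°)) = -5.928 - j23.26 V
  V4 = 221·(cos(45.0°) + j·sin(45.0°)) = 156.3 + j156.3 V
Step 2 — Sum components: V_total = 140.5 + j153.5 V.
Step 3 — Convert to polar: |V_total| = 208.1 V, ∠V_total = 47.5°.

V_total = 208.1∠47.5° V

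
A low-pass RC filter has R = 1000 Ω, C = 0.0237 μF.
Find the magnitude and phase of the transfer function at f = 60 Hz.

Step 1 — Angular frequency: ω = 2π·60 = 377 rad/s.
Step 2 — Transfer function: H(jω) = 1/(1 + jωRC).
Step 3 — Denominator: 1 + jωRC = 1 + j·377·1000·2.37e-08 = 1 + j0.008935.
Step 4 — H = 0.9999 - j0.008934.
Step 5 — Magnitude: |H| = 1 (-0.0 dB); phase: φ = -0.5°.

|H| = 1 (-0.0 dB), φ = -0.5°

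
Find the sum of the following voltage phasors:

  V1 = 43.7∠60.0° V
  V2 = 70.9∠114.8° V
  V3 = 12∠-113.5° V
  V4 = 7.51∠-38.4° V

Step 1 — Convert each phasor to rectangular form:
  V1 = 43.7·(cos(60.0°) + j·sin(60.0°)) = 21.85 + j37.85 V
  V2 = 70.9·(cos(114.8°) + j·sin(114.8°)) = -29.74 + j64.36 V
  V3 = 12·(cos(-113.5°) + j·sin(-113.5°)) = -4.785 - j11 V
  V4 = 7.51·(cos(-38.4°) + j·sin(-38.4°)) = 5.886 - j4.665 V
Step 2 — Sum components: V_total = -6.789 + j86.54 V.
Step 3 — Convert to polar: |V_total| = 86.8 V, ∠V_total = 94.5°.

V_total = 86.8∠94.5° V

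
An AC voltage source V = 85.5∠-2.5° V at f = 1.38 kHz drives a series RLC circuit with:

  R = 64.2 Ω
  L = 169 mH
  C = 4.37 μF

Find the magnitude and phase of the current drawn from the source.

Step 1 — Angular frequency: ω = 2π·f = 2π·1380 = 8671 rad/s.
Step 2 — Component impedances:
  R: Z = R = 64.2 Ω
  L: Z = jωL = j·8671·0.169 = 0 + j1465 Ω
  C: Z = 1/(jωC) = -j/(ω·C) = 0 - j26.39 Ω
Step 3 — Series combination: Z_total = R + L + C = 64.2 + j1439 Ω = 1440∠87.4° Ω.
Step 4 — Source phasor: V = 85.5∠-2.5° V = 85.42 - j3.729 V.
Step 5 — Ohm's law: I = V / Z_total = (85.42 - j3.729) / (64.2 + j1439) = 5.653e-05 - j0.05936 A.
Step 6 — Convert to polar: |I| = 0.05936 A, ∠I = -89.9°.

I = 0.05936∠-89.9° A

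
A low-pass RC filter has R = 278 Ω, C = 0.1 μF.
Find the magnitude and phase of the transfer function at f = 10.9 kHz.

Step 1 — Angular frequency: ω = 2π·1.09e+04 = 6.849e+04 rad/s.
Step 2 — Transfer function: H(jω) = 1/(1 + jωRC).
Step 3 — Denominator: 1 + jωRC = 1 + j·6.849e+04·278·1e-07 = 1 + j1.904.
Step 4 — H = 0.2162 - j0.4117.
Step 5 — Magnitude: |H| = 0.465 (-6.7 dB); phase: φ = -62.3°.

|H| = 0.465 (-6.7 dB), φ = -62.3°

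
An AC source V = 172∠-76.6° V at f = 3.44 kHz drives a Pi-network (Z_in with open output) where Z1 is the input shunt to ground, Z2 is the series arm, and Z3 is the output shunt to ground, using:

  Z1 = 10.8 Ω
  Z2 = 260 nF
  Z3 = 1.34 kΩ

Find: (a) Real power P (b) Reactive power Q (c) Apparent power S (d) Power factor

Step 1 — Angular frequency: ω = 2π·f = 2π·3440 = 2.161e+04 rad/s.
Step 2 — Component impedances:
  Z1: Z = R = 10.8 Ω
  Z2: Z = 1/(jωC) = -j/(ω·C) = 0 - j177.9 Ω
  Z3: Z = R = 1340 Ω
Step 3 — With open output, the series arm Z2 and the output shunt Z3 appear in series to ground: Z2 + Z3 = 1340 - j177.9 Ω.
Step 4 — Parallel with input shunt Z1: Z_in = Z1 || (Z2 + Z3) = 10.72 - j0.01118 Ω = 10.72∠-0.1° Ω.
Step 5 — Source phasor: V = 172∠-76.6° V = 39.86 - j167.3 V.
Step 6 — Current: I = V / Z = 3.736 - j15.61 A = 16.05∠-76.5° A.
Step 7 — Complex power: S = V·I* = 2761 - j2.881 VA.
Step 8 — Real power: P = Re(S) = 2761 W.
Step 9 — Reactive power: Q = Im(S) = -2.881 VAR.
Step 10 — Apparent power: |S| = 2761 VA.
Step 11 — Power factor: PF = P/|S| = 1 (leading).

(a) P = 2761 W  (b) Q = -2.881 VAR  (c) S = 2761 VA  (d) PF = 1 (leading)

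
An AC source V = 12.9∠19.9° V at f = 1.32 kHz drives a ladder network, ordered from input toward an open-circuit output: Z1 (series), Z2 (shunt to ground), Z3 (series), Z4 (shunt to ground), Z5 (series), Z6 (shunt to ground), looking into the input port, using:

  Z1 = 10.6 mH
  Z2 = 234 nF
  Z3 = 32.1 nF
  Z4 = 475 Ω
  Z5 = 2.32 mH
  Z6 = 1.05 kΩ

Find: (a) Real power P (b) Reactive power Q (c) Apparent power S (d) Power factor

Step 1 — Angular frequency: ω = 2π·f = 2π·1320 = 8294 rad/s.
Step 2 — Component impedances:
  Z1: Z = jωL = j·8294·0.0106 = 0 + j87.91 Ω
  Z2: Z = 1/(jωC) = -j/(ω·C) = 0 - j515.3 Ω
  Z3: Z = 1/(jωC) = -j/(ω·C) = 0 - j3756 Ω
  Z4: Z = R = 475 Ω
  Z5: Z = jωL = j·8294·0.00232 = 0 + j19.24 Ω
  Z6: Z = R = 1050 Ω
Step 3 — Ladder network (open output): work backward from the far end, alternating series and parallel combinations. Z_in = 4.736 - j365.5 Ω = 365.6∠-89.3° Ω.
Step 4 — Source phasor: V = 12.9∠19.9° V = 12.13 + j4.391 V.
Step 5 — Current: I = V / Z = -0.01158 + j0.03333 A = 0.03529∠109.2° A.
Step 6 — Complex power: S = V·I* = 0.005897 - j0.4552 VA.
Step 7 — Real power: P = Re(S) = 0.005897 W.
Step 8 — Reactive power: Q = Im(S) = -0.4552 VAR.
Step 9 — Apparent power: |S| = 0.4552 VA.
Step 10 — Power factor: PF = P/|S| = 0.01296 (leading).

(a) P = 0.005897 W  (b) Q = -0.4552 VAR  (c) S = 0.4552 VA  (d) PF = 0.01296 (leading)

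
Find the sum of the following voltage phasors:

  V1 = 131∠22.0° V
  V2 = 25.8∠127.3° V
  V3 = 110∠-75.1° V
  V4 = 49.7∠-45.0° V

Step 1 — Convert each phasor to rectangular form:
  V1 = 131·(cos(22.0°) + j·sin(22.0°)) = 121.5 + j49.07 V
  V2 = 25.8·(cos(127.3°) + j·sin(127.3°)) = -15.63 + j20.52 V
  V3 = 110·(cos(-75.1°) + j·sin(-75.1°)) = 28.28 - j106.3 V
  V4 = 49.7·(cos(-45.0°) + j·sin(-45.0°)) = 35.14 - j35.14 V
Step 2 — Sum components: V_total = 169.3 - j71.85 V.
Step 3 — Convert to polar: |V_total| = 183.9 V, ∠V_total = -23.0°.

V_total = 183.9∠-23.0° V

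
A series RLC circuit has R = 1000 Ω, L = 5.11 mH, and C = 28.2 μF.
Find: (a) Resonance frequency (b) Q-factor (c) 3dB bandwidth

Step 1 — Resonance: ω₀ = 1/√(LC) = 1/√(0.00511·2.82e-05) = 2634 rad/s.
Step 2 — f₀ = ω₀/(2π) = 419.3 Hz.
Step 3 — Series Q: Q = ω₀L/R = 2634·0.00511/1000 = 0.01346.
Step 4 — Bandwidth: Δω = ω₀/Q = 1.957e+05 rad/s; BW = Δω/(2π) = 3.115e+04 Hz.

(a) f₀ = 419.3 Hz  (b) Q = 0.01346  (c) BW = 3.115e+04 Hz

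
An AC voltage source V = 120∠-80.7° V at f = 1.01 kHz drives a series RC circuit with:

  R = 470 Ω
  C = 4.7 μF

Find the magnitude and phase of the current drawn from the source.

Step 1 — Angular frequency: ω = 2π·f = 2π·1010 = 6346 rad/s.
Step 2 — Component impedances:
  R: Z = R = 470 Ω
  C: Z = 1/(jωC) = -j/(ω·C) = 0 - j33.53 Ω
Step 3 — Series combination: Z_total = R + C = 470 - j33.53 Ω = 471.2∠-4.1° Ω.
Step 4 — Source phasor: V = 120∠-80.7° V = 19.39 - j118.4 V.
Step 5 — Ohm's law: I = V / Z_total = (19.39 - j118.4) / (470 - j33.53) = 0.05893 - j0.2478 A.
Step 6 — Convert to polar: |I| = 0.2547 A, ∠I = -76.6°.

I = 0.2547∠-76.6° A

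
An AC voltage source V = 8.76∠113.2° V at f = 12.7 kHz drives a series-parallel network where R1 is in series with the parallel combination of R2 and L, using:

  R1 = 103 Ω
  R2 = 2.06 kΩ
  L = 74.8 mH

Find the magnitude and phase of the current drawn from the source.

Step 1 — Angular frequency: ω = 2π·f = 2π·1.27e+04 = 7.98e+04 rad/s.
Step 2 — Component impedances:
  R1: Z = R = 103 Ω
  R2: Z = R = 2060 Ω
  L: Z = jωL = j·7.98e+04·0.0748 = 0 + j5969 Ω
Step 3 — Parallel branch: R2 || L = 1/(1/R2 + 1/L) = 1841 + j635.3 Ω.
Step 4 — Series with R1: Z_total = R1 + (R2 || L) = 1944 + j635.3 Ω = 2045∠18.1° Ω.
Step 5 — Source phasor: V = 8.76∠113.2° V = -3.451 + j8.052 V.
Step 6 — Ohm's law: I = V / Z_total = (-3.451 + j8.052) / (1944 + j635.3) = -0.0003808 + j0.004267 A.
Step 7 — Convert to polar: |I| = 0.004284 A, ∠I = 95.1°.

I = 0.004284∠95.1° A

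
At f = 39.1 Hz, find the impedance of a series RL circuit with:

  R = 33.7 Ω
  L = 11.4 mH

Step 1 — Angular frequency: ω = 2π·f = 2π·39.1 = 245.7 rad/s.
Step 2 — Component impedances:
  R: Z = R = 33.7 Ω
  L: Z = jωL = j·245.7·0.0114 = 0 + j2.801 Ω
Step 3 — Series combination: Z_total = R + L = 33.7 + j2.801 Ω = 33.82∠4.8° Ω.

Z = 33.7 + j2.801 Ω = 33.82∠4.8° Ω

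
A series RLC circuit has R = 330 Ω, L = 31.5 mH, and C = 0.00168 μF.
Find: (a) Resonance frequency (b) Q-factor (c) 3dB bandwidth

Step 1 — Resonance condition Im(Z)=0 gives ω₀ = 1/√(LC).
Step 2 — ω₀ = 1/√(0.0315·1.68e-09) = 1.375e+05 rad/s.
Step 3 — f₀ = ω₀/(2π) = 2.188e+04 Hz.
Step 4 — Series Q: Q = ω₀L/R = 1.375e+05·0.0315/330 = 13.12.
Step 5 — 3dB bandwidth: Δω = ω₀/Q = 1.048e+04 rad/s; BW = Δω/(2π) = 1667 Hz.

(a) f₀ = 2.188e+04 Hz  (b) Q = 13.12  (c) BW = 1667 Hz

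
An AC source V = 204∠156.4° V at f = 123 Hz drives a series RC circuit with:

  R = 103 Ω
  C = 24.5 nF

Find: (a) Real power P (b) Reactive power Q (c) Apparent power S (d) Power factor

Step 1 — Angular frequency: ω = 2π·f = 2π·123 = 772.8 rad/s.
Step 2 — Component impedances:
  R: Z = R = 103 Ω
  C: Z = 1/(jωC) = -j/(ω·C) = 0 - j5.281e+04 Ω
Step 3 — Series combination: Z_total = R + C = 103 - j5.281e+04 Ω = 5.281e+04∠-89.9° Ω.
Step 4 — Source phasor: V = 204∠156.4° V = -186.9 + j81.67 V.
Step 5 — Current: I = V / Z = -0.001553 - j0.003537 A = 0.003863∠-113.7° A.
Step 6 — Complex power: S = V·I* = 0.001537 - j0.788 VA.
Step 7 — Real power: P = Re(S) = 0.001537 W.
Step 8 — Reactive power: Q = Im(S) = -0.788 VAR.
Step 9 — Apparent power: |S| = 0.788 VA.
Step 10 — Power factor: PF = P/|S| = 0.00195 (leading).

(a) P = 0.001537 W  (b) Q = -0.788 VAR  (c) S = 0.788 VA  (d) PF = 0.00195 (leading)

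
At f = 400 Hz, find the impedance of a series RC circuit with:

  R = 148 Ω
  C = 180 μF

Step 1 — Angular frequency: ω = 2π·f = 2π·400 = 2513 rad/s.
Step 2 — Component impedances:
  R: Z = R = 148 Ω
  C: Z = 1/(jωC) = -j/(ω·C) = 0 - j2.21 Ω
Step 3 — Series combination: Z_total = R + C = 148 - j2.21 Ω = 148∠-0.9° Ω.

Z = 148 - j2.21 Ω = 148∠-0.9° Ω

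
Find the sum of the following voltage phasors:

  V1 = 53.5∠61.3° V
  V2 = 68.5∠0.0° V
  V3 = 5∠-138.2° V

Step 1 — Convert each phasor to rectangular form:
  V1 = 53.5·(cos(61.3°) + j·sin(61.3°)) = 25.69 + j46.93 V
  V2 = 68.5·(cos(0.0°) + j·sin(0.0°)) = 68.5 V
  V3 = 5·(cos(-138.2°) + j·sin(-138.2°)) = -3.727 - j3.333 V
Step 2 — Sum components: V_total = 90.46 + j43.59 V.
Step 3 — Convert to polar: |V_total| = 100.4 V, ∠V_total = 25.7°.

V_total = 100.4∠25.7° V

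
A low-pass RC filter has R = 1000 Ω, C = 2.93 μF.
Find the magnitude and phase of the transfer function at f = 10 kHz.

Step 1 — Angular frequency: ω = 2π·1e+04 = 6.283e+04 rad/s.
Step 2 — Transfer function: H(jω) = 1/(1 + jωRC).
Step 3 — Denominator: 1 + jωRC = 1 + j·6.283e+04·1000·2.93e-06 = 1 + j184.1.
Step 4 — H = 2.95e-05 - j0.005432.
Step 5 — Magnitude: |H| = 0.005432 (-45.3 dB); phase: φ = -89.7°.

|H| = 0.005432 (-45.3 dB), φ = -89.7°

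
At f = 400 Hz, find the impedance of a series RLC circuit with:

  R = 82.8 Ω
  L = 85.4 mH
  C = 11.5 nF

Step 1 — Angular frequency: ω = 2π·f = 2π·400 = 2513 rad/s.
Step 2 — Component impedances:
  R: Z = R = 82.8 Ω
  L: Z = jωL = j·2513·0.0854 = 0 + j214.6 Ω
  C: Z = 1/(jωC) = -j/(ω·C) = 0 - j3.46e+04 Ω
Step 3 — Series combination: Z_total = R + L + C = 82.8 - j3.438e+04 Ω = 3.438e+04∠-89.9° Ω.

Z = 82.8 - j3.438e+04 Ω = 3.438e+04∠-89.9° Ω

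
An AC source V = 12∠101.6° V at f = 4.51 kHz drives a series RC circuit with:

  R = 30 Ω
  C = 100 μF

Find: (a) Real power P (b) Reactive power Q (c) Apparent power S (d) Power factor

Step 1 — Angular frequency: ω = 2π·f = 2π·4510 = 2.834e+04 rad/s.
Step 2 — Component impedances:
  R: Z = R = 30 Ω
  C: Z = 1/(jωC) = -j/(ω·C) = 0 - j0.3529 Ω
Step 3 — Series combination: Z_total = R + C = 30 - j0.3529 Ω = 30∠-0.7° Ω.
Step 4 — Source phasor: V = 12∠101.6° V = -2.413 + j11.75 V.
Step 5 — Current: I = V / Z = -0.08503 + j0.3908 A = 0.4∠102.3° A.
Step 6 — Complex power: S = V·I* = 4.799 - j0.05646 VA.
Step 7 — Real power: P = Re(S) = 4.799 W.
Step 8 — Reactive power: Q = Im(S) = -0.05646 VAR.
Step 9 — Apparent power: |S| = 4.8 VA.
Step 10 — Power factor: PF = P/|S| = 0.9999 (leading).

(a) P = 4.799 W  (b) Q = -0.05646 VAR  (c) S = 4.8 VA  (d) PF = 0.9999 (leading)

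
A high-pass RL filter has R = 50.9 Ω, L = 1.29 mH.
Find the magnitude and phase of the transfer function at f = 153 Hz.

Step 1 — Angular frequency: ω = 2π·153 = 961.3 rad/s.
Step 2 — Transfer function: H(jω) = jωL/(R + jωL).
Step 3 — Numerator jωL = j·1.24; denominator R + jωL = 50.9 + j1.24.
Step 4 — H = 0.0005932 + j0.02435.
Step 5 — Magnitude: |H| = 0.02436 (-32.3 dB); phase: φ = 88.6°.

|H| = 0.02436 (-32.3 dB), φ = 88.6°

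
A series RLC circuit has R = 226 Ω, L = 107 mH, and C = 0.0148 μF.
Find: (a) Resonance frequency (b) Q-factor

Step 1 — Resonance condition Im(Z)=0 gives ω₀ = 1/√(LC).
Step 2 — ω₀ = 1/√(0.107·1.48e-08) = 2.513e+04 rad/s.
Step 3 — f₀ = ω₀/(2π) = 3999 Hz.
Step 4 — Series Q: Q = ω₀L/R = 2.513e+04·0.107/226 = 11.9.

(a) f₀ = 3999 Hz  (b) Q = 11.9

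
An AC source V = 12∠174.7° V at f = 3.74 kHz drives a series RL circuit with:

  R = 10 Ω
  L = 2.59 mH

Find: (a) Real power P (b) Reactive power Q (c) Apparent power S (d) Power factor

Step 1 — Angular frequency: ω = 2π·f = 2π·3740 = 2.35e+04 rad/s.
Step 2 — Component impedances:
  R: Z = R = 10 Ω
  L: Z = jωL = j·2.35e+04·0.00259 = 0 + j60.86 Ω
Step 3 — Series combination: Z_total = R + L = 10 + j60.86 Ω = 61.68∠80.7° Ω.
Step 4 — Source phasor: V = 12∠174.7° V = -11.95 + j1.108 V.
Step 5 — Current: I = V / Z = -0.01368 + j0.1941 A = 0.1946∠94.0° A.
Step 6 — Complex power: S = V·I* = 0.3785 + j2.304 VA.
Step 7 — Real power: P = Re(S) = 0.3785 W.
Step 8 — Reactive power: Q = Im(S) = 2.304 VAR.
Step 9 — Apparent power: |S| = 2.335 VA.
Step 10 — Power factor: PF = P/|S| = 0.1621 (lagging).

(a) P = 0.3785 W  (b) Q = 2.304 VAR  (c) S = 2.335 VA  (d) PF = 0.1621 (lagging)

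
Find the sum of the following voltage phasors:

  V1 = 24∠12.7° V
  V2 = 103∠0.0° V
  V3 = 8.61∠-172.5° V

Step 1 — Convert each phasor to rectangular form:
  V1 = 24·(cos(12.7°) + j·sin(12.7°)) = 23.41 + j5.276 V
  V2 = 103·(cos(0.0°) + j·sin(0.0°)) = 103 V
  V3 = 8.61·(cos(-172.5°) + j·sin(-172.5°)) = -8.536 - j1.124 V
Step 2 — Sum components: V_total = 117.9 + j4.152 V.
Step 3 — Convert to polar: |V_total| = 117.9 V, ∠V_total = 2.0°.

V_total = 117.9∠2.0° V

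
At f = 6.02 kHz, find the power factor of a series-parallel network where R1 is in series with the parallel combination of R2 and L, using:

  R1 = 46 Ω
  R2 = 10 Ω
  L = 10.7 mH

Step 1 — Angular frequency: ω = 2π·f = 2π·6020 = 3.782e+04 rad/s.
Step 2 — Component impedances:
  R1: Z = R = 46 Ω
  R2: Z = R = 10 Ω
  L: Z = jωL = j·3.782e+04·0.0107 = 0 + j404.7 Ω
Step 3 — Parallel branch: R2 || L = 1/(1/R2 + 1/L) = 9.994 + j0.2469 Ω.
Step 4 — Series with R1: Z_total = R1 + (R2 || L) = 55.99 + j0.2469 Ω = 55.99∠0.3° Ω.
Step 5 — Power factor: PF = cos(φ) = Re(Z)/|Z| = 55.99/55.99 = 1.
Step 6 — Type: Im(Z) = 0.2469 ⇒ lagging (phase φ = 0.3°).

PF = 1 (lagging, φ = 0.3°)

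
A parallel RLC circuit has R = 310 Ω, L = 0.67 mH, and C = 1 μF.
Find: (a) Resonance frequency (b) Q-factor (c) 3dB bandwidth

Step 1 — Resonance: ω₀ = 1/√(LC) = 1/√(0.00067·1e-06) = 3.863e+04 rad/s.
Step 2 — f₀ = ω₀/(2π) = 6149 Hz.
Step 3 — Parallel Q: Q = R/(ω₀L) = 310/(3.863e+04·0.00067) = 11.98.
Step 4 — Bandwidth: Δω = ω₀/Q = 3226 rad/s; BW = Δω/(2π) = 513.4 Hz.

(a) f₀ = 6149 Hz  (b) Q = 11.98  (c) BW = 513.4 Hz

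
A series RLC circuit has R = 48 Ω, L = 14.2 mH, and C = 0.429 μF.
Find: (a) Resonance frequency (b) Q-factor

Step 1 — Resonance condition Im(Z)=0 gives ω₀ = 1/√(LC).
Step 2 — ω₀ = 1/√(0.0142·4.29e-07) = 1.281e+04 rad/s.
Step 3 — f₀ = ω₀/(2π) = 2039 Hz.
Step 4 — Series Q: Q = ω₀L/R = 1.281e+04·0.0142/48 = 3.79.

(a) f₀ = 2039 Hz  (b) Q = 3.79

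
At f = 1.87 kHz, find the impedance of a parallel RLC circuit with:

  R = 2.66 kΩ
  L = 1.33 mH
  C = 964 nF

Step 1 — Angular frequency: ω = 2π·f = 2π·1870 = 1.175e+04 rad/s.
Step 2 — Component impedances:
  R: Z = R = 2660 Ω
  L: Z = jωL = j·1.175e+04·0.00133 = 0 + j15.63 Ω
  C: Z = 1/(jωC) = -j/(ω·C) = 0 - j88.29 Ω
Step 3 — Parallel combination: 1/Z_total = 1/R + 1/L + 1/C; Z_total = 0.1355 + j18.99 Ω = 18.99∠89.6° Ω.

Z = 0.1355 + j18.99 Ω = 18.99∠89.6° Ω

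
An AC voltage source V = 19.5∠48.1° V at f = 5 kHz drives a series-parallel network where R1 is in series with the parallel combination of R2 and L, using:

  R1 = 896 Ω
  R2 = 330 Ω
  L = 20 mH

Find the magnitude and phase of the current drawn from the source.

Step 1 — Angular frequency: ω = 2π·f = 2π·5000 = 3.142e+04 rad/s.
Step 2 — Component impedances:
  R1: Z = R = 896 Ω
  R2: Z = R = 330 Ω
  L: Z = jωL = j·3.142e+04·0.02 = 0 + j628.3 Ω
Step 3 — Parallel branch: R2 || L = 1/(1/R2 + 1/L) = 258.7 + j135.8 Ω.
Step 4 — Series with R1: Z_total = R1 + (R2 || L) = 1155 + j135.8 Ω = 1163∠6.7° Ω.
Step 5 — Source phasor: V = 19.5∠48.1° V = 13.02 + j14.51 V.
Step 6 — Ohm's law: I = V / Z_total = (13.02 + j14.51) / (1155 + j135.8) = 0.01258 + j0.01109 A.
Step 7 — Convert to polar: |I| = 0.01677 A, ∠I = 41.4°.

I = 0.01677∠41.4° A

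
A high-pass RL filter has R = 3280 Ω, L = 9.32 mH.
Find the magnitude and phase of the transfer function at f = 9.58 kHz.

Step 1 — Angular frequency: ω = 2π·9580 = 6.019e+04 rad/s.
Step 2 — Transfer function: H(jω) = jωL/(R + jωL).
Step 3 — Numerator jωL = j·561; denominator R + jωL = 3280 + j561.
Step 4 — H = 0.02842 + j0.1662.
Step 5 — Magnitude: |H| = 0.1686 (-15.5 dB); phase: φ = 80.3°.

|H| = 0.1686 (-15.5 dB), φ = 80.3°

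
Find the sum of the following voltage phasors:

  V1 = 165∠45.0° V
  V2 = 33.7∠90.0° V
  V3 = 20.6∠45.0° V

Step 1 — Convert each phasor to rectangular form:
  V1 = 165·(cos(45.0°) + j·sin(45.0°)) = 116.7 + j116.7 V
  V2 = 33.7·(cos(90.0°) + j·sin(90.0°)) = 0 + j33.7 V
  V3 = 20.6·(cos(45.0°) + j·sin(45.0°)) = 14.57 + j14.57 V
Step 2 — Sum components: V_total = 131.2 + j164.9 V.
Step 3 — Convert to polar: |V_total| = 210.8 V, ∠V_total = 51.5°.

V_total = 210.8∠51.5° V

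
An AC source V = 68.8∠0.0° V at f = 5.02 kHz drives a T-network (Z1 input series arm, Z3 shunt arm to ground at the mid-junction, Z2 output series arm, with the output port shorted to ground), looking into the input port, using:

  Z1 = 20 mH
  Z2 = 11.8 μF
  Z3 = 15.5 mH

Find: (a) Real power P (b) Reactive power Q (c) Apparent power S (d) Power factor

Step 1 — Angular frequency: ω = 2π·f = 2π·5020 = 3.154e+04 rad/s.
Step 2 — Component impedances:
  Z1: Z = jωL = j·3.154e+04·0.02 = 0 + j630.8 Ω
  Z2: Z = 1/(jωC) = -j/(ω·C) = 0 - j2.687 Ω
  Z3: Z = jωL = j·3.154e+04·0.0155 = 0 + j488.9 Ω
Step 3 — With the output port shorted to ground, the output series arm Z2 runs from the junction to ground; the shunt arm Z3 also runs from the junction to ground. They appear in parallel: Z3 || Z2 = 0 - j2.702 Ω.
Step 4 — Series with input arm Z1: Z_in = Z1 + (Z3 || Z2) = 0 + j628.1 Ω = 628.1∠90.0° Ω.
Step 5 — Source phasor: V = 68.8∠0.0° V = 68.8 V.
Step 6 — Current: I = V / Z = 0 - j0.1095 A = 0.1095∠-90.0° A.
Step 7 — Complex power: S = V·I* = 0 + j7.536 VA.
Step 8 — Real power: P = Re(S) = 0 W.
Step 9 — Reactive power: Q = Im(S) = 7.536 VAR.
Step 10 — Apparent power: |S| = 7.536 VA.
Step 11 — Power factor: PF = P/|S| = 0 (lagging).

(a) P = 0 W  (b) Q = 7.536 VAR  (c) S = 7.536 VA  (d) PF = 0 (lagging)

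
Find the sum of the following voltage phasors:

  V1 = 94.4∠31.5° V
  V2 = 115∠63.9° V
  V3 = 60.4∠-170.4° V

Step 1 — Convert each phasor to rectangular form:
  V1 = 94.4·(cos(31.5°) + j·sin(31.5°)) = 80.49 + j49.32 V
  V2 = 115·(cos(63.9°) + j·sin(63.9°)) = 50.59 + j103.3 V
  V3 = 60.4·(cos(-170.4°) + j·sin(-170.4°)) = -59.55 - j10.07 V
Step 2 — Sum components: V_total = 71.53 + j142.5 V.
Step 3 — Convert to polar: |V_total| = 159.5 V, ∠V_total = 63.3°.

V_total = 159.5∠63.3° V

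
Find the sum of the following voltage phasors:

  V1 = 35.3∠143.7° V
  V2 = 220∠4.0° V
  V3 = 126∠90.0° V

Step 1 — Convert each phasor to rectangular form:
  V1 = 35.3·(cos(143.7°) + j·sin(143.7°)) = -28.45 + j20.9 V
  V2 = 220·(cos(4.0°) + j·sin(4.0°)) = 219.5 + j15.35 V
  V3 = 126·(cos(90.0°) + j·sin(90.0°)) = 0 + j126 V
Step 2 — Sum components: V_total = 191 + j162.2 V.
Step 3 — Convert to polar: |V_total| = 250.6 V, ∠V_total = 40.3°.

V_total = 250.6∠40.3° V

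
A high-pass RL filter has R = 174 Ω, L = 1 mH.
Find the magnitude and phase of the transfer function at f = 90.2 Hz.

Step 1 — Angular frequency: ω = 2π·90.2 = 566.7 rad/s.
Step 2 — Transfer function: H(jω) = jωL/(R + jωL).
Step 3 — Numerator jωL = j·0.5667; denominator R + jωL = 174 + j0.5667.
Step 4 — H = 1.061e-05 + j0.003257.
Step 5 — Magnitude: |H| = 0.003257 (-49.7 dB); phase: φ = 89.8°.

|H| = 0.003257 (-49.7 dB), φ = 89.8°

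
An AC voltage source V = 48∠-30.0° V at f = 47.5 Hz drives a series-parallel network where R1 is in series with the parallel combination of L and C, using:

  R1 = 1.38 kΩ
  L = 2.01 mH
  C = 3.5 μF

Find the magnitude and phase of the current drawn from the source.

Step 1 — Angular frequency: ω = 2π·f = 2π·47.5 = 298.5 rad/s.
Step 2 — Component impedances:
  R1: Z = R = 1380 Ω
  L: Z = jωL = j·298.5·0.00201 = 0 + j0.5999 Ω
  C: Z = 1/(jωC) = -j/(ω·C) = 0 - j957.3 Ω
Step 3 — Parallel branch: L || C = 1/(1/L + 1/C) = 0 + j0.6003 Ω.
Step 4 — Series with R1: Z_total = R1 + (L || C) = 1380 + j0.6003 Ω = 1380∠0.0° Ω.
Step 5 — Source phasor: V = 48∠-30.0° V = 41.57 - j24 V.
Step 6 — Ohm's law: I = V / Z_total = (41.57 - j24) / (1380 + j0.6003) = 0.03012 - j0.0174 A.
Step 7 — Convert to polar: |I| = 0.03478 A, ∠I = -30.0°.

I = 0.03478∠-30.0° A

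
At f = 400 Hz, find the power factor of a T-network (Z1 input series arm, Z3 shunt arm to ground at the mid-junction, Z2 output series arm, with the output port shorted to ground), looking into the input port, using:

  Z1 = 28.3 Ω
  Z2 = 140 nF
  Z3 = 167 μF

Step 1 — Angular frequency: ω = 2π·f = 2π·400 = 2513 rad/s.
Step 2 — Component impedances:
  Z1: Z = R = 28.3 Ω
  Z2: Z = 1/(jωC) = -j/(ω·C) = 0 - j2842 Ω
  Z3: Z = 1/(jωC) = -j/(ω·C) = 0 - j2.383 Ω
Step 3 — With the output port shorted to ground, the output series arm Z2 runs from the junction to ground; the shunt arm Z3 also runs from the junction to ground. They appear in parallel: Z3 || Z2 = 0 - j2.381 Ω.
Step 4 — Series with input arm Z1: Z_in = Z1 + (Z3 || Z2) = 28.3 - j2.381 Ω = 28.4∠-4.8° Ω.
Step 5 — Power factor: PF = cos(φ) = Re(Z)/|Z| = 28.3/28.4 = 0.9965.
Step 6 — Type: Im(Z) = -2.381 ⇒ leading (phase φ = -4.8°).

PF = 0.9965 (leading, φ = -4.8°)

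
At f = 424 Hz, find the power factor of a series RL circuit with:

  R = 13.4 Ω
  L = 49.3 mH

Step 1 — Angular frequency: ω = 2π·f = 2π·424 = 2664 rad/s.
Step 2 — Component impedances:
  R: Z = R = 13.4 Ω
  L: Z = jωL = j·2664·0.0493 = 0 + j131.3 Ω
Step 3 — Series combination: Z_total = R + L = 13.4 + j131.3 Ω = 132∠84.2° Ω.
Step 4 — Power factor: PF = cos(φ) = Re(Z)/|Z| = 13.4/132 = 0.1015.
Step 5 — Type: Im(Z) = 131.3 ⇒ lagging (phase φ = 84.2°).

PF = 0.1015 (lagging, φ = 84.2°)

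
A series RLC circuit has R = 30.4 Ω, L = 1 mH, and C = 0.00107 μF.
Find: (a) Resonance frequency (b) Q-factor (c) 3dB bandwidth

Step 1 — Resonance condition Im(Z)=0 gives ω₀ = 1/√(LC).
Step 2 — ω₀ = 1/√(0.001·1.07e-09) = 9.667e+05 rad/s.
Step 3 — f₀ = ω₀/(2π) = 1.539e+05 Hz.
Step 4 — Series Q: Q = ω₀L/R = 9.667e+05·0.001/30.4 = 31.8.
Step 5 — 3dB bandwidth: Δω = ω₀/Q = 3.04e+04 rad/s; BW = Δω/(2π) = 4838 Hz.

(a) f₀ = 1.539e+05 Hz  (b) Q = 31.8  (c) BW = 4838 Hz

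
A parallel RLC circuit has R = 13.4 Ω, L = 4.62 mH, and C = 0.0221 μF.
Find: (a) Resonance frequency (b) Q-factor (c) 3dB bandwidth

Step 1 — Resonance: ω₀ = 1/√(LC) = 1/√(0.00462·2.21e-08) = 9.897e+04 rad/s.
Step 2 — f₀ = ω₀/(2π) = 1.575e+04 Hz.
Step 3 — Parallel Q: Q = R/(ω₀L) = 13.4/(9.897e+04·0.00462) = 0.02931.
Step 4 — Bandwidth: Δω = ω₀/Q = 3.377e+06 rad/s; BW = Δω/(2π) = 5.374e+05 Hz.

(a) f₀ = 1.575e+04 Hz  (b) Q = 0.02931  (c) BW = 5.374e+05 Hz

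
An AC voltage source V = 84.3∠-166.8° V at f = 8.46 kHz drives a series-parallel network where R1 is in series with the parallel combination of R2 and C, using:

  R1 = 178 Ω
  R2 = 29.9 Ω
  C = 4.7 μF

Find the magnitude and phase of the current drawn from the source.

Step 1 — Angular frequency: ω = 2π·f = 2π·8460 = 5.316e+04 rad/s.
Step 2 — Component impedances:
  R1: Z = R = 178 Ω
  R2: Z = R = 29.9 Ω
  C: Z = 1/(jωC) = -j/(ω·C) = 0 - j4.003 Ω
Step 3 — Parallel branch: R2 || C = 1/(1/R2 + 1/C) = 0.5264 - j3.932 Ω.
Step 4 — Series with R1: Z_total = R1 + (R2 || C) = 178.5 - j3.932 Ω = 178.6∠-1.3° Ω.
Step 5 — Source phasor: V = 84.3∠-166.8° V = -82.07 - j19.25 V.
Step 6 — Ohm's law: I = V / Z_total = (-82.07 - j19.25) / (178.5 - j3.932) = -0.4571 - j0.1179 A.
Step 7 — Convert to polar: |I| = 0.4721 A, ∠I = -165.5°.

I = 0.4721∠-165.5° A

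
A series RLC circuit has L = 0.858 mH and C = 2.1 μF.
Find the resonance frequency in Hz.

Step 1 — Resonance condition Im(Z)=0 gives ω₀ = 1/√(LC).
Step 2 — ω₀ = 1/√(0.000858·2.1e-06) = 2.356e+04 rad/s.
Step 3 — f₀ = ω₀/(2π) = 3749 Hz.

f₀ = 3749 Hz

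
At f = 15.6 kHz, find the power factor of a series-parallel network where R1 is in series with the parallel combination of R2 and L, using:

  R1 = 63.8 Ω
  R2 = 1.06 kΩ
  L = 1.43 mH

Step 1 — Angular frequency: ω = 2π·f = 2π·1.56e+04 = 9.802e+04 rad/s.
Step 2 — Component impedances:
  R1: Z = R = 63.8 Ω
  R2: Z = R = 1060 Ω
  L: Z = jωL = j·9.802e+04·0.00143 = 0 + j140.2 Ω
Step 3 — Parallel branch: R2 || L = 1/(1/R2 + 1/L) = 18.22 + j137.8 Ω.
Step 4 — Series with R1: Z_total = R1 + (R2 || L) = 82.02 + j137.8 Ω = 160.3∠59.2° Ω.
Step 5 — Power factor: PF = cos(φ) = Re(Z)/|Z| = 82.016/160.32 = 0.5116.
Step 6 — Type: Im(Z) = 137.8 ⇒ lagging (phase φ = 59.2°).

PF = 0.5116 (lagging, φ = 59.2°)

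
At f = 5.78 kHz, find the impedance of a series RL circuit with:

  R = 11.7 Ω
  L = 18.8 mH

Step 1 — Angular frequency: ω = 2π·f = 2π·5780 = 3.632e+04 rad/s.
Step 2 — Component impedances:
  R: Z = R = 11.7 Ω
  L: Z = jωL = j·3.632e+04·0.0188 = 0 + j682.8 Ω
Step 3 — Series combination: Z_total = R + L = 11.7 + j682.8 Ω = 682.9∠89.0° Ω.

Z = 11.7 + j682.8 Ω = 682.9∠89.0° Ω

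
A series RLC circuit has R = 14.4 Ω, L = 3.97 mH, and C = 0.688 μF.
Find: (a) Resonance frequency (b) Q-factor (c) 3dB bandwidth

Step 1 — Resonance condition Im(Z)=0 gives ω₀ = 1/√(LC).
Step 2 — ω₀ = 1/√(0.00397·6.88e-07) = 1.913e+04 rad/s.
Step 3 — f₀ = ω₀/(2π) = 3045 Hz.
Step 4 — Series Q: Q = ω₀L/R = 1.913e+04·0.00397/14.4 = 5.275.
Step 5 — 3dB bandwidth: Δω = ω₀/Q = 3627 rad/s; BW = Δω/(2π) = 577.3 Hz.

(a) f₀ = 3045 Hz  (b) Q = 5.275  (c) BW = 577.3 Hz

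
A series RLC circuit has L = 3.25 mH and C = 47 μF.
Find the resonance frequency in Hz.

Step 1 — Resonance condition Im(Z)=0 gives ω₀ = 1/√(LC).
Step 2 — ω₀ = 1/√(0.00325·4.7e-05) = 2559 rad/s.
Step 3 — f₀ = ω₀/(2π) = 407.2 Hz.

f₀ = 407.2 Hz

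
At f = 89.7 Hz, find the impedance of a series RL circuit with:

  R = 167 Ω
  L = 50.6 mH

Step 1 — Angular frequency: ω = 2π·f = 2π·89.7 = 563.6 rad/s.
Step 2 — Component impedances:
  R: Z = R = 167 Ω
  L: Z = jωL = j·563.6·0.0506 = 0 + j28.52 Ω
Step 3 — Series combination: Z_total = R + L = 167 + j28.52 Ω = 169.4∠9.7° Ω.

Z = 167 + j28.52 Ω = 169.4∠9.7° Ω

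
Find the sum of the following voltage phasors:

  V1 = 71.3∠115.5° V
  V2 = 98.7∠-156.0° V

Step 1 — Convert each phasor to rectangular form:
  V1 = 71.3·(cos(115.5°) + j·sin(115.5°)) = -30.7 + j64.35 V
  V2 = 98.7·(cos(-156.0°) + j·sin(-156.0°)) = -90.17 - j40.14 V
Step 2 — Sum components: V_total = -120.9 + j24.21 V.
Step 3 — Convert to polar: |V_total| = 123.3 V, ∠V_total = 168.7°.

V_total = 123.3∠168.7° V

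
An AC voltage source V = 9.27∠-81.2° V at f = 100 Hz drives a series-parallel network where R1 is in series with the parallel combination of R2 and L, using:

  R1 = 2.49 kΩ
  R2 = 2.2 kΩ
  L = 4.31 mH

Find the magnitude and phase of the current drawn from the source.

Step 1 — Angular frequency: ω = 2π·f = 2π·100 = 628.3 rad/s.
Step 2 — Component impedances:
  R1: Z = R = 2490 Ω
  R2: Z = R = 2200 Ω
  L: Z = jωL = j·628.3·0.00431 = 0 + j2.708 Ω
Step 3 — Parallel branch: R2 || L = 1/(1/R2 + 1/L) = 0.003333 + j2.708 Ω.
Step 4 — Series with R1: Z_total = R1 + (R2 || L) = 2490 + j2.708 Ω = 2490∠0.1° Ω.
Step 5 — Source phasor: V = 9.27∠-81.2° V = 1.418 - j9.161 V.
Step 6 — Ohm's law: I = V / Z_total = (1.418 - j9.161) / (2490 + j2.708) = 0.0005655 - j0.00368 A.
Step 7 — Convert to polar: |I| = 0.003723 A, ∠I = -81.3°.

I = 0.003723∠-81.3° A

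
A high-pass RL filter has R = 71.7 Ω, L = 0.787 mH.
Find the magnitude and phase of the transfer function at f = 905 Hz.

Step 1 — Angular frequency: ω = 2π·905 = 5686 rad/s.
Step 2 — Transfer function: H(jω) = jωL/(R + jωL).
Step 3 — Numerator jωL = j·4.475; denominator R + jωL = 71.7 + j4.475.
Step 4 — H = 0.00388 + j0.06217.
Step 5 — Magnitude: |H| = 0.06229 (-24.1 dB); phase: φ = 86.4°.

|H| = 0.06229 (-24.1 dB), φ = 86.4°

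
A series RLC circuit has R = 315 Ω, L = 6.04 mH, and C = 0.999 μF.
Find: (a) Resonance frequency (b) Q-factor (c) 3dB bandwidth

Step 1 — Resonance: ω₀ = 1/√(LC) = 1/√(0.00604·9.99e-07) = 1.287e+04 rad/s.
Step 2 — f₀ = ω₀/(2π) = 2049 Hz.
Step 3 — Series Q: Q = ω₀L/R = 1.287e+04·0.00604/315 = 0.2468.
Step 4 — Bandwidth: Δω = ω₀/Q = 5.215e+04 rad/s; BW = Δω/(2π) = 8300 Hz.

(a) f₀ = 2049 Hz  (b) Q = 0.2468  (c) BW = 8300 Hz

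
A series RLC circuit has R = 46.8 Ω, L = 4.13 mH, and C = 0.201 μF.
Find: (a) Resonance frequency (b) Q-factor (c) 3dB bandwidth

Step 1 — Resonance condition Im(Z)=0 gives ω₀ = 1/√(LC).
Step 2 — ω₀ = 1/√(0.00413·2.01e-07) = 3.471e+04 rad/s.
Step 3 — f₀ = ω₀/(2π) = 5524 Hz.
Step 4 — Series Q: Q = ω₀L/R = 3.471e+04·0.00413/46.8 = 3.063.
Step 5 — 3dB bandwidth: Δω = ω₀/Q = 1.133e+04 rad/s; BW = Δω/(2π) = 1803 Hz.

(a) f₀ = 5524 Hz  (b) Q = 3.063  (c) BW = 1803 Hz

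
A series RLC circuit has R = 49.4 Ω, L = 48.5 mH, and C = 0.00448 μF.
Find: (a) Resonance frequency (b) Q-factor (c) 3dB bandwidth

Step 1 — Resonance condition Im(Z)=0 gives ω₀ = 1/√(LC).
Step 2 — ω₀ = 1/√(0.0485·4.48e-09) = 6.784e+04 rad/s.
Step 3 — f₀ = ω₀/(2π) = 1.08e+04 Hz.
Step 4 — Series Q: Q = ω₀L/R = 6.784e+04·0.0485/49.4 = 66.6.
Step 5 — 3dB bandwidth: Δω = ω₀/Q = 1019 rad/s; BW = Δω/(2π) = 162.1 Hz.

(a) f₀ = 1.08e+04 Hz  (b) Q = 66.6  (c) BW = 162.1 Hz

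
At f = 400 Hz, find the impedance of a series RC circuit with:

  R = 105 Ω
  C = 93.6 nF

Step 1 — Angular frequency: ω = 2π·f = 2π·400 = 2513 rad/s.
Step 2 — Component impedances:
  R: Z = R = 105 Ω
  C: Z = 1/(jωC) = -j/(ω·C) = 0 - j4251 Ω
Step 3 — Series combination: Z_total = R + C = 105 - j4251 Ω = 4252∠-88.6° Ω.

Z = 105 - j4251 Ω = 4252∠-88.6° Ω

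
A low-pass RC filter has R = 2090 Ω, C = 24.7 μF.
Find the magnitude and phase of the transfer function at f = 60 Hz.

Step 1 — Angular frequency: ω = 2π·60 = 377 rad/s.
Step 2 — Transfer function: H(jω) = 1/(1 + jωRC).
Step 3 — Denominator: 1 + jωRC = 1 + j·377·2090·2.47e-05 = 1 + j19.46.
Step 4 — H = 0.002633 - j0.05125.
Step 5 — Magnitude: |H| = 0.05132 (-25.8 dB); phase: φ = -87.1°.

|H| = 0.05132 (-25.8 dB), φ = -87.1°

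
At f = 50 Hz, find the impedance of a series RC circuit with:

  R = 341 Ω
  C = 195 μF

Step 1 — Angular frequency: ω = 2π·f = 2π·50 = 314.2 rad/s.
Step 2 — Component impedances:
  R: Z = R = 341 Ω
  C: Z = 1/(jωC) = -j/(ω·C) = 0 - j16.32 Ω
Step 3 — Series combination: Z_total = R + C = 341 - j16.32 Ω = 341.4∠-2.7° Ω.

Z = 341 - j16.32 Ω = 341.4∠-2.7° Ω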